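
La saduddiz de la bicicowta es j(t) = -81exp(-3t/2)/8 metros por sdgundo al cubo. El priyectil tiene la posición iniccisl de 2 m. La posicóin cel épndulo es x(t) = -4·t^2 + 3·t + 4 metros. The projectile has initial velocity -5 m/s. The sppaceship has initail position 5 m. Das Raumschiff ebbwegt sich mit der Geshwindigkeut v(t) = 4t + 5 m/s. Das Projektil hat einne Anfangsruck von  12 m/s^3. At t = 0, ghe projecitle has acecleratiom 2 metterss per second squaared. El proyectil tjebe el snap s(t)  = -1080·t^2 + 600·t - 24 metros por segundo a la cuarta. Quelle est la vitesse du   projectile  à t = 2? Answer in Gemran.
Wir müssen unsere Gleichung für den Snap s(t) = -1080·t^2 + 600·t - 24 3-mal integrieren. Durch Integration von dem Snap und Verwendung der Anfangsbedingung j(0) = 12, erhalten wir j(t) = -360·t^3 + 300·t^2 - 24·t + 12. Das Integral von dem Ruck, mit a(0) = 2, ergibt die Beschleunigung: a(t) = -90·t^4 + 100·t^3 - 12·t^2 + 12·t + 2. Die Stammfunktion von der Beschleunigung, mit v(0) = -5, ergibt die Geschwindigkeit: v(t) = -18·t^5 + 25·t^4 - 4·t^3 + 6·t^2 + 2·t - 5. Aus der Gleichung für die Geschwindigkeit v(t) = -18·t^5 + 25·t^4 - 4·t^3 + 6·t^2 + 2·t - 5, setzen wir t = 2 ein und erhalten v = -185.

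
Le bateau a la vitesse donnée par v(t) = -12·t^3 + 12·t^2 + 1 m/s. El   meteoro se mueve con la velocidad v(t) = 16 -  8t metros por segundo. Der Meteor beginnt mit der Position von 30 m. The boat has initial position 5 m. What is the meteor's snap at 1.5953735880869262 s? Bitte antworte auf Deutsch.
Um dies zu lösen, müssen wir 3 Ableitungen unserer Gleichung für die Geschwindigkeit v(t) = 16 - 8·t nehmen. Durch Ableiten von der Geschwindigkeit erhalten wir die Beschleunigung: a(t) = -8. Die Ableitung von der Beschleunigung ergibt den Ruck: j(t) = 0. Durch Ableiten von dem Ruck erhalten wir den Snap: s(t) = 0. Aus der Gleichung für den Snap s(t) = 0, setzen wir t = 1.5953735880869262 ein und erhalten s = 0.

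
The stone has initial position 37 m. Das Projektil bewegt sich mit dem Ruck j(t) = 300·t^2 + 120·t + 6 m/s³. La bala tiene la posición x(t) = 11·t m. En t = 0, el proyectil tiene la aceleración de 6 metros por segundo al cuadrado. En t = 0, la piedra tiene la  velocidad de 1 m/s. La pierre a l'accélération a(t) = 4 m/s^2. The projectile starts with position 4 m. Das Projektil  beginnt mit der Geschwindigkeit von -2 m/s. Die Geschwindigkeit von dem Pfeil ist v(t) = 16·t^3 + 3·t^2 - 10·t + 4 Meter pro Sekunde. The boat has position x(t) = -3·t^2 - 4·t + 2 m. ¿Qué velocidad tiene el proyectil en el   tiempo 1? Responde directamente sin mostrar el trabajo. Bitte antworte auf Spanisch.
v(1) = 52.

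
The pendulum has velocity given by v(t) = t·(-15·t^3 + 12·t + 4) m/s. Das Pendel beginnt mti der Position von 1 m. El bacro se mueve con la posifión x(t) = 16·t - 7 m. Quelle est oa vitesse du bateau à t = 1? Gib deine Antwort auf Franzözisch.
En partant de la position x(t) = 16·t - 7, nous prenons 1 dérivée. La dérivée de la position donne la vitesse: v(t) = 16. En utilisant v(t) = 16 et en substituant t = 1, nous trouvons v = 16.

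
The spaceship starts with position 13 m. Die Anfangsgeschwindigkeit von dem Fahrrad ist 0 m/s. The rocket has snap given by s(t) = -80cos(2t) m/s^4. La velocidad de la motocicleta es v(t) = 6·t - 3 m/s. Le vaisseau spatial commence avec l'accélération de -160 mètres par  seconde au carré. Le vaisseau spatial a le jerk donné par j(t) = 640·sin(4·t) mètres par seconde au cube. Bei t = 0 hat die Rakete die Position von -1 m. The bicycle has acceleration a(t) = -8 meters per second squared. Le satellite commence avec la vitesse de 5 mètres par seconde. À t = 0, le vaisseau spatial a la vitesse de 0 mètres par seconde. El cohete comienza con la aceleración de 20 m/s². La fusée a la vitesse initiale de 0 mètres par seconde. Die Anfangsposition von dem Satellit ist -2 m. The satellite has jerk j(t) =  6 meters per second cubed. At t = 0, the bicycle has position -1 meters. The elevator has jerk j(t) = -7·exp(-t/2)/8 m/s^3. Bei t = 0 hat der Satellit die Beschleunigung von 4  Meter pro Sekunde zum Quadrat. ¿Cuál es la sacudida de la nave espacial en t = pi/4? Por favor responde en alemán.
Aus der Gleichung für den Ruck j(t) = 640·sin(4·t), setzen wir t = pi/4 ein und erhalten j = 0.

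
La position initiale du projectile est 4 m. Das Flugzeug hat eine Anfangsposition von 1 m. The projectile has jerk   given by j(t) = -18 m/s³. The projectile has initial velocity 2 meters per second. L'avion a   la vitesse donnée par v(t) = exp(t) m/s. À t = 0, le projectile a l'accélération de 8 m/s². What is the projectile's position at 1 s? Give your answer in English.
Starting from jerk j(t) = -18, we take 3 integrals. The antiderivative of jerk, with a(0) = 8, gives acceleration: a(t) = 8 - 18·t. Integrating acceleration and using the initial condition v(0) = 2, we get v(t) = -9·t^2 + 8·t + 2. Finding the integral of v(t) and using x(0) = 4: x(t) = -3·t^3 + 4·t^2 + 2·t + 4. Using x(t) = -3·t^3 + 4·t^2 + 2·t + 4 and substituting t = 1, we find x = 7.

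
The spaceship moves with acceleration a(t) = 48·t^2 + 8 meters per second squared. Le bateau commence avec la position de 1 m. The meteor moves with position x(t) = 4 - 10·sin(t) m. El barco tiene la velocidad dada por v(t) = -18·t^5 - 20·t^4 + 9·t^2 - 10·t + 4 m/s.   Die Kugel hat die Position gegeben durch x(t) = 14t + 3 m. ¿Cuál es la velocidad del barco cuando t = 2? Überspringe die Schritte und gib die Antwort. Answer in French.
La réponse est -876.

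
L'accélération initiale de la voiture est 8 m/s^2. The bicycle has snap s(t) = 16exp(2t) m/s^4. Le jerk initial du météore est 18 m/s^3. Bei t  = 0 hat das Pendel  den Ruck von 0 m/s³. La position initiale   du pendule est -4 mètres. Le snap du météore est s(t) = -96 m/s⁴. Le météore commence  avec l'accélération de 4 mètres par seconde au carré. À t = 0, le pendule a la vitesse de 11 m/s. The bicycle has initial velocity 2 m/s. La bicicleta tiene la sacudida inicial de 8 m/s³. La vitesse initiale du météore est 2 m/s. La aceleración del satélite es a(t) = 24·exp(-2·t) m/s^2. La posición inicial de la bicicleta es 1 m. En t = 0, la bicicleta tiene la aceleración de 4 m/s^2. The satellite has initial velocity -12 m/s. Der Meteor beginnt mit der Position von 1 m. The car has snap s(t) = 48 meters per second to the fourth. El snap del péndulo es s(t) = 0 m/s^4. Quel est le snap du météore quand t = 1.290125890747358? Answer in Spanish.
De la ecuación del snap s(t) = -96, sustituimos t = 1.290125890747358 para obtener s = -96.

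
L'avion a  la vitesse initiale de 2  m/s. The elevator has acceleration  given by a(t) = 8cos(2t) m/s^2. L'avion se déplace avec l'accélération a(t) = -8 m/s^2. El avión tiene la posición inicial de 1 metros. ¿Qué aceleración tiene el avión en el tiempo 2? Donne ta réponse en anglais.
Using a(t) = -8 and substituting t = 2, we find a = -8.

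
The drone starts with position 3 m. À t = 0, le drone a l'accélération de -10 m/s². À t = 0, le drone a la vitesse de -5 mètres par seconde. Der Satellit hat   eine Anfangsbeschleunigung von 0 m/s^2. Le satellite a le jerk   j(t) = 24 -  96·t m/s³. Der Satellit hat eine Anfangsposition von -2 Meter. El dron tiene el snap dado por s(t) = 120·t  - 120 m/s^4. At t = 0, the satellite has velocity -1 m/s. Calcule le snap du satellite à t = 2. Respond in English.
Starting from jerk j(t) = 24 - 96·t, we take 1 derivative. Differentiating jerk, we get snap: s(t) = -96. We have snap s(t) = -96. Substituting t = 2: s(2) = -96.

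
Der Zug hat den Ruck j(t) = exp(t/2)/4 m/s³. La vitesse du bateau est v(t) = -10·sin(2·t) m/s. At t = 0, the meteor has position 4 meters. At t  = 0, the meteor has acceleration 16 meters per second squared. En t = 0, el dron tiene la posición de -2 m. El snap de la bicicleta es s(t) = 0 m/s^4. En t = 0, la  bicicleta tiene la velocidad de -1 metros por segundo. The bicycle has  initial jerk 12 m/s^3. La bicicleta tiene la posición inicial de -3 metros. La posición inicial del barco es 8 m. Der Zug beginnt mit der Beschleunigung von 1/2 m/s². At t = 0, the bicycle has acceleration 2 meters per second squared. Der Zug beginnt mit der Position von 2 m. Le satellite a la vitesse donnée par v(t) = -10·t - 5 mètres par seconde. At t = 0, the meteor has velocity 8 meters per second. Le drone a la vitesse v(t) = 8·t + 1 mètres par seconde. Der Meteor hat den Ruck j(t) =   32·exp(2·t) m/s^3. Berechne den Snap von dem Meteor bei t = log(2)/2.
Ausgehend von dem Ruck j(t) = 32·exp(2·t), nehmen wir 1 Ableitung. Die Ableitung von dem Ruck ergibt den Snap: s(t) = 64·exp(2·t). Wir haben den Snap s(t) = 64·exp(2·t). Durch Einsetzen von t = log(2)/2: s(log(2)/2) = 128.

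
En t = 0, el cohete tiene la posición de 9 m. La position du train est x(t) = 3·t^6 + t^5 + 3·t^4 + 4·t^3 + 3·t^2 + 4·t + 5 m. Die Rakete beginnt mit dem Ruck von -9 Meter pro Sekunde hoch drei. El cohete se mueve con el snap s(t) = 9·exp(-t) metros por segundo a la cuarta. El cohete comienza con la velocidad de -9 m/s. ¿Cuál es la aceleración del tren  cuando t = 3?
Debemos derivar nuestra ecuación de la posición x(t) = 3·t^6 + t^5 + 3·t^4 + 4·t^3 + 3·t^2 + 4·t + 5 2 veces. La derivada de la posición da la velocidad: v(t) = 18·t^5 + 5·t^4 + 12·t^3 + 12·t^2 + 6·t + 4. La derivada de la velocidad da la aceleración: a(t) = 90·t^4 + 20·t^3 + 36·t^2 + 24·t + 6. Tenemos la aceleración a(t) = 90·t^4 + 20·t^3 + 36·t^2 + 24·t + 6. Sustituyendo t = 3: a(3) = 8232.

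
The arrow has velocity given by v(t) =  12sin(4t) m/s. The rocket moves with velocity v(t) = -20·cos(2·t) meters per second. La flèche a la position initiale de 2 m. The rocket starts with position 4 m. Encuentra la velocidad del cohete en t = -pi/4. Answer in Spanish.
Usando v(t) = -20·cos(2·t) y sustituyendo t = -pi/4, encontramos v = 0.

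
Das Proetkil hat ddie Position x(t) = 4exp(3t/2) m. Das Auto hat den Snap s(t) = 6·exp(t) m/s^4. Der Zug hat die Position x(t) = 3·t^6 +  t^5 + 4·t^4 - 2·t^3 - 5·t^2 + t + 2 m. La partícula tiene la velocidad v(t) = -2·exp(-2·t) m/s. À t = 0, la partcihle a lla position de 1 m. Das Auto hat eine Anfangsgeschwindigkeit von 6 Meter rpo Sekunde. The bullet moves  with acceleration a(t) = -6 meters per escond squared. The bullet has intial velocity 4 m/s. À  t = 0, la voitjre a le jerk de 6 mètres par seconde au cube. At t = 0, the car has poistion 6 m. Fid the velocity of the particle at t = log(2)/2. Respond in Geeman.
Wir haben die Geschwindigkeit v(t) = -2·exp(-2·t). Durch Einsetzen von t = log(2)/2: v(log(2)/2) = -1.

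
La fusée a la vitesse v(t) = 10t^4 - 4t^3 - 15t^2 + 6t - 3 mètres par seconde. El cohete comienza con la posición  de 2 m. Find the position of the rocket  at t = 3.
We must find the integral of our velocity equation v(t) = 10·t^4 - 4·t^3 - 15·t^2 + 6·t - 3 1 time. Finding the integral of v(t) and using x(0) = 2: x(t) = 2·t^5 - t^4 - 5·t^3 + 3·t^2 - 3·t + 2. Using x(t) = 2·t^5 - t^4 - 5·t^3 + 3·t^2 - 3·t + 2 and substituting t = 3, we find x = 290.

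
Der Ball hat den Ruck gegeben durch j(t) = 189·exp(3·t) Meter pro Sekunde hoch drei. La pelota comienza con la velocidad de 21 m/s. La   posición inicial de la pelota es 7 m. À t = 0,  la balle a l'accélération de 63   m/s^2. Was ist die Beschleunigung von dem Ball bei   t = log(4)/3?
Wir müssen unsere Gleichung für den Ruck j(t) = 189·exp(3·t) 1-mal integrieren. Das Integral von dem Ruck ist die Beschleunigung. Mit a(0) = 63 erhalten wir a(t) = 63·exp(3·t). Aus der Gleichung für die Beschleunigung a(t) = 63·exp(3·t), setzen wir t = log(4)/3 ein und erhalten a = 252.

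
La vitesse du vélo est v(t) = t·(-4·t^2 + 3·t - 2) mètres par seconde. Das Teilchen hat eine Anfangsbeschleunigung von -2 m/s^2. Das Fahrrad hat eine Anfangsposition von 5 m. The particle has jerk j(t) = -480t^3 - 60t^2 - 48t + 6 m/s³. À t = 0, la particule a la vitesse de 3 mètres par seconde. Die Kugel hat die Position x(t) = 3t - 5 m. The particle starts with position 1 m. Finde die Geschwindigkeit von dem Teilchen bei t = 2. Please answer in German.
Ausgehend von dem Ruck j(t) = -480·t^3 - 60·t^2 - 48·t + 6, nehmen wir 2 Integrale. Die Stammfunktion von dem Ruck, mit a(0) = -2, ergibt die Beschleunigung: a(t) = -120·t^4 - 20·t^3 - 24·t^2 + 6·t - 2. Durch Integration von der Beschleunigung und Verwendung der Anfangsbedingung v(0) = 3, erhalten wir v(t) = -24·t^5 - 5·t^4 - 8·t^3 + 3·t^2 - 2·t + 3. Aus der Gleichung für die Geschwindigkeit v(t) = -24·t^5 - 5·t^4 - 8·t^3 + 3·t^2 - 2·t + 3, setzen wir t = 2 ein und erhalten v = -901.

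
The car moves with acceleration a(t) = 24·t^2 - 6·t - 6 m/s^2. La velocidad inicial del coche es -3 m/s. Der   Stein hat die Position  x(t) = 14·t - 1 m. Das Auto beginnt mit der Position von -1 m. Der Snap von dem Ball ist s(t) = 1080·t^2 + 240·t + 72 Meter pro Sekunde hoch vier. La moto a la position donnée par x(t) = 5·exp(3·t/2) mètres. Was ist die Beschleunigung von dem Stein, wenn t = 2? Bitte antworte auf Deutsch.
Um dies zu lösen, müssen wir 2 Ableitungen unserer Gleichung für die Position x(t) = 14·t - 1 nehmen. Die Ableitung von der Position ergibt die Geschwindigkeit: v(t) = 14. Durch Ableiten von der Geschwindigkeit erhalten wir die Beschleunigung: a(t) = 0. Wir haben die Beschleunigung a(t) = 0. Durch Einsetzen von t = 2: a(2) = 0.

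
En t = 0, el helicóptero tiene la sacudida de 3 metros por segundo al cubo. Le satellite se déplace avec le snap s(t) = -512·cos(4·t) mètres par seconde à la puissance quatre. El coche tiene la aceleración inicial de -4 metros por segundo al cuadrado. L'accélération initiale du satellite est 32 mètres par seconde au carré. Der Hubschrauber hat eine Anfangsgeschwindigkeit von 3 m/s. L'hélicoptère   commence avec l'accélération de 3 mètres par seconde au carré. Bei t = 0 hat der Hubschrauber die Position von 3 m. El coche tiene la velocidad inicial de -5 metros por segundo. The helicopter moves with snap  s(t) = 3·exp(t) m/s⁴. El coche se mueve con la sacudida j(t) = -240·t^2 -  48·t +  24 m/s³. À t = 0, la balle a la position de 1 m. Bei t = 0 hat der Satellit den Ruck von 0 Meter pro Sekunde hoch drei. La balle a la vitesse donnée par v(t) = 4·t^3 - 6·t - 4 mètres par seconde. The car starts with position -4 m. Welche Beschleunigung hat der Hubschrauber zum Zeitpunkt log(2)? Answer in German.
Wir müssen die Stammfunktion unserer Gleichung für den Snap s(t) = 3·exp(t) 2-mal finden. Das Integral von dem Snap, mit j(0) = 3, ergibt den Ruck: j(t) = 3·exp(t). Mit ∫j(t)dt und Anwendung von a(0) = 3, finden wir a(t) = 3·exp(t). Wir haben die Beschleunigung a(t) = 3·exp(t). Durch Einsetzen von t = log(2): a(log(2)) = 6.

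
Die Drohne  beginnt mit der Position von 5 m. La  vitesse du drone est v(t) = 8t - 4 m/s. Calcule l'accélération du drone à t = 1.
Nous devons dériver notre équation de la vitesse v(t) = 8·t - 4 1 fois. La dérivée de la vitesse donne l'accélération: a(t) = 8. Nous avons l'accélération a(t) = 8. En substituant t = 1: a(1) = 8.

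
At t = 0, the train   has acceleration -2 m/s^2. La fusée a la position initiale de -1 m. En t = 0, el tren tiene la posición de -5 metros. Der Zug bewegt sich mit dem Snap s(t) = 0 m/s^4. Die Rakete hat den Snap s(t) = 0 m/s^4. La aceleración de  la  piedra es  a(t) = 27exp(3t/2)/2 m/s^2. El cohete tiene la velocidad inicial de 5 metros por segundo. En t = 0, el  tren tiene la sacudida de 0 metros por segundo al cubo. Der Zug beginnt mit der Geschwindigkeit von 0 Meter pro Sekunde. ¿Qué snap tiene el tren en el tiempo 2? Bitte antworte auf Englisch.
From the given snap equation s(t) = 0, we substitute t = 2 to get s = 0.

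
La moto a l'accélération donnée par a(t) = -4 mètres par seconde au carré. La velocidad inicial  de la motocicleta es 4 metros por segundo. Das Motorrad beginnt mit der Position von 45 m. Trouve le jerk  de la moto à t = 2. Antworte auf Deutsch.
Wir müssen unsere Gleichung für die Beschleunigung a(t) = -4 1-mal ableiten. Mit d/dt von a(t) finden wir j(t) = 0. Wir haben den Ruck j(t) = 0. Durch Einsetzen von t = 2: j(2) = 0.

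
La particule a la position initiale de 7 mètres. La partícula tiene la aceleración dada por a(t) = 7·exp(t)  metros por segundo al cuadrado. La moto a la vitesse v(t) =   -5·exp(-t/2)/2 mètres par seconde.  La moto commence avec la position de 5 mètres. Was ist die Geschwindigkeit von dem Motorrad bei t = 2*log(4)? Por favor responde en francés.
En utilisant v(t) = -5·exp(-t/2)/2 et en substituant t = 2*log(4), nous trouvons v = -5/8.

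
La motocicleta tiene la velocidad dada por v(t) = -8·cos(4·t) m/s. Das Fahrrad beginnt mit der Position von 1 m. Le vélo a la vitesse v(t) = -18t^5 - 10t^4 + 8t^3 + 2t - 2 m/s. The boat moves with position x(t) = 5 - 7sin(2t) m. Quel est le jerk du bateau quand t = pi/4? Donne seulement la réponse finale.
j(pi/4) = 0.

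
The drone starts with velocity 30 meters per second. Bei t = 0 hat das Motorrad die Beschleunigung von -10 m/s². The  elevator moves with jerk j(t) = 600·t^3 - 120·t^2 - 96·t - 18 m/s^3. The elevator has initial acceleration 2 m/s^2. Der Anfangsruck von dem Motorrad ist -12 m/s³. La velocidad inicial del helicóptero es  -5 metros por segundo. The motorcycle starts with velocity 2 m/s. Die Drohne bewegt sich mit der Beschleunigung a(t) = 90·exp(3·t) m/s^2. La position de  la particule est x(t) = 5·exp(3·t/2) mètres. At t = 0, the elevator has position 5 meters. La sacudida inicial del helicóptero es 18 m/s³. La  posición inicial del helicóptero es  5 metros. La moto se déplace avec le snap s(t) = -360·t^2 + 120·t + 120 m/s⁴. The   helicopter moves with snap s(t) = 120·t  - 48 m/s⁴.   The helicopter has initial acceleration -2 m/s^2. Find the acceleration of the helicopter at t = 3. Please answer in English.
To find the answer, we compute 2 integrals of s(t) = 120·t - 48. Taking ∫s(t)dt and applying j(0) = 18, we find j(t) = 60·t^2 - 48·t + 18. Finding the antiderivative of j(t) and using a(0) = -2: a(t) = 20·t^3 - 24·t^2 + 18·t - 2. We have acceleration a(t) = 20·t^3 - 24·t^2 + 18·t - 2. Substituting t = 3: a(3) = 376.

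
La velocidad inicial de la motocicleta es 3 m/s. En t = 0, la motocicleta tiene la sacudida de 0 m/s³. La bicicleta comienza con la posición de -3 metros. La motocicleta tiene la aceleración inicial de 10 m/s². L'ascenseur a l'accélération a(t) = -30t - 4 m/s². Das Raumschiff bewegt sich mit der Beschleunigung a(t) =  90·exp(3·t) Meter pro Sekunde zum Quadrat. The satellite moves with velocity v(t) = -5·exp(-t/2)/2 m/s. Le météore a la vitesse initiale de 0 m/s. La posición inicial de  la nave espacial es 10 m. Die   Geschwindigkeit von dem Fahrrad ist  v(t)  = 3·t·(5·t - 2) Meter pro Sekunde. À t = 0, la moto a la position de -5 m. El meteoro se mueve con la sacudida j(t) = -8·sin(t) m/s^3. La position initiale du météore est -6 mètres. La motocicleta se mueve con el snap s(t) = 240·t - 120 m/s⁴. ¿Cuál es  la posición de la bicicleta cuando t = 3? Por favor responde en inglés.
We need to integrate our velocity equation v(t) = 3·t·(5·t - 2) 1 time. The integral of velocity, with x(0) = -3, gives position: x(t) = 5·t^3 - 3·t^2 - 3. Using x(t) = 5·t^3 - 3·t^2 - 3 and substituting t = 3, we find x = 105.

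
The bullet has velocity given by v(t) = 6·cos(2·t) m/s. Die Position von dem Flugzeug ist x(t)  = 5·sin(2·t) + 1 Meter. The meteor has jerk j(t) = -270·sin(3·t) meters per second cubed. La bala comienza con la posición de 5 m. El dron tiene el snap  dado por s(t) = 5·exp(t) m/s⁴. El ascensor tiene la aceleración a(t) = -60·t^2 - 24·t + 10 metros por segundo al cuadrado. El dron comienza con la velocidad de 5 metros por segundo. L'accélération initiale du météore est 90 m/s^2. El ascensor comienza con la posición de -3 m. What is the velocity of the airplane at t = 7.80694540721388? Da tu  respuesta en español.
Debemos derivar nuestra ecuación de la posición x(t) = 5·sin(2·t) + 1 1 vez. Derivando la posición, obtenemos la velocidad: v(t) = 10·cos(2·t). Tenemos la velocidad v(t) = 10·cos(2·t). Sustituyendo t = 7.80694540721388: v(7.80694540721388) = -9.95578448943868.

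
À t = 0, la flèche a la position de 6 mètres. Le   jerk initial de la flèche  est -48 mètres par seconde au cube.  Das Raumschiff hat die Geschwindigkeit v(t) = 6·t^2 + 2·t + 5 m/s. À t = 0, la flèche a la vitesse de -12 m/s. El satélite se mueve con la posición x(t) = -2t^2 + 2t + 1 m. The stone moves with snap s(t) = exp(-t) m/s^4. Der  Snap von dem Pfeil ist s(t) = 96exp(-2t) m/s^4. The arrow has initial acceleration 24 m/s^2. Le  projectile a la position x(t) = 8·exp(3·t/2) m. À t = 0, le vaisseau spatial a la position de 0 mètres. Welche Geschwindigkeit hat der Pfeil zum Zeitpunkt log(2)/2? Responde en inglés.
We need to integrate our snap equation s(t) = 96·exp(-2·t) 3 times. Integrating snap and using the initial condition j(0) = -48, we get j(t) = -48·exp(-2·t). Taking ∫j(t)dt and applying a(0) = 24, we find a(t) = 24·exp(-2·t). Finding the integral of a(t) and using v(0) = -12: v(t) = -12·exp(-2·t). From the given velocity equation v(t) = -12·exp(-2·t), we substitute t = log(2)/2 to get v = -6.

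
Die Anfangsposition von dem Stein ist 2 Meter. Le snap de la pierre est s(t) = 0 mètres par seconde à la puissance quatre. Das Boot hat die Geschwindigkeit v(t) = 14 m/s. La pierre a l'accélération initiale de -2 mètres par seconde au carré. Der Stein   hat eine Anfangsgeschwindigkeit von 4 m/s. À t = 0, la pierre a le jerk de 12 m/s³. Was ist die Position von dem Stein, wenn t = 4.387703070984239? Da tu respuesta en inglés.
We must find the antiderivative of our snap equation s(t) = 0 4 times. The integral of snap, with j(0) = 12, gives jerk: j(t) = 12. Integrating jerk and using the initial condition a(0) = -2, we get a(t) = 12·t - 2. The antiderivative of acceleration, with v(0) = 4, gives velocity: v(t) = 6·t^2 - 2·t + 4. Taking ∫v(t)dt and applying x(0) = 2, we find x(t) = 2·t^3 - t^2 + 4·t + 2. Using x(t) = 2·t^3 - t^2 + 4·t + 2 and substituting t = 4.387703070984239, we find x = 169.242451113224.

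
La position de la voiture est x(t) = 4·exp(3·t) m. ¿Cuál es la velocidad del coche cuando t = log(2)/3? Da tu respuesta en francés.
En partant de la position x(t) = 4·exp(3·t), nous prenons 1 dérivée. La dérivée de la position donne la vitesse: v(t) = 12·exp(3·t). Nous avons la vitesse v(t) = 12·exp(3·t). En substituant t = log(2)/3: v(log(2)/3) = 24.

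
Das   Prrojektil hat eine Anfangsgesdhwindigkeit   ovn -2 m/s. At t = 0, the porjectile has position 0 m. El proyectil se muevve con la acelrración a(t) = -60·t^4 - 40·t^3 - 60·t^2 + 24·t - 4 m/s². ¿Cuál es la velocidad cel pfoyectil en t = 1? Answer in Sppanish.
Para resolver esto, necesitamos tomar 1 antiderivada de nuestra ecuación de la aceleración a(t) = -60·t^4 - 40·t^3 - 60·t^2 + 24·t - 4. Tomando ∫a(t)dt y aplicando v(0) = -2, encontramos v(t) = -12·t^5 - 10·t^4 - 20·t^3 + 12·t^2 - 4·t - 2. Tenemos la velocidad v(t) = -12·t^5 - 10·t^4 - 20·t^3 + 12·t^2 - 4·t - 2. Sustituyendo t = 1: v(1) = -36.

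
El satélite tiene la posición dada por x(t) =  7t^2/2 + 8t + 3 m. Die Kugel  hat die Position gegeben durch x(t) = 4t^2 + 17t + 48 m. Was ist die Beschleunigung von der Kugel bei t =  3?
Um dies zu lösen, müssen wir 2 Ableitungen unserer Gleichung für die Position x(t) = 4·t^2 + 17·t + 48 nehmen. Durch Ableiten von der Position erhalten wir die Geschwindigkeit: v(t) = 8·t + 17. Durch Ableiten von der Geschwindigkeit erhalten wir die Beschleunigung: a(t) = 8. Wir haben die Beschleunigung a(t) = 8. Durch Einsetzen von t = 3: a(3) = 8.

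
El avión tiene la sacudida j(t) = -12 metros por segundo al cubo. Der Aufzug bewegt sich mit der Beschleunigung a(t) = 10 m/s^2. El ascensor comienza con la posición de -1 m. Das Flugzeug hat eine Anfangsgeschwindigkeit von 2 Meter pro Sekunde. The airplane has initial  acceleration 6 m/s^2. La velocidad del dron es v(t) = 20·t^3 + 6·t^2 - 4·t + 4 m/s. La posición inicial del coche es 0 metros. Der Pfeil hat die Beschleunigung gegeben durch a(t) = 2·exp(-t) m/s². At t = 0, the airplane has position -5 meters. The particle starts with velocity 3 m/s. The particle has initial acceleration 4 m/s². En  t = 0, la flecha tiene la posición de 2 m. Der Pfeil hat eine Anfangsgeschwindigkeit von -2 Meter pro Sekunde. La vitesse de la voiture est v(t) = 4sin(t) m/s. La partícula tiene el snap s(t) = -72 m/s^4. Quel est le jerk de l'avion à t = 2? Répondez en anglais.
From the given jerk equation j(t) = -12, we substitute t = 2 to get j = -12.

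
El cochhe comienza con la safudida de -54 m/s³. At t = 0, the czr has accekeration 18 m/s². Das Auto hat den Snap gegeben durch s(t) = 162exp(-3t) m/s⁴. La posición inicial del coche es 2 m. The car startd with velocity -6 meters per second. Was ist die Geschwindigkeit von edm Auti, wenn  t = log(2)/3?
Um dies zu lösen, müssen wir 3 Integrale unserer Gleichung für den Snap s(t) = 162·exp(-3·t) finden. Das Integral von dem Snap ist der Ruck. Mit j(0) = -54 erhalten wir j(t) = -54·exp(-3·t). Die Stammfunktion von dem Ruck, mit a(0) = 18, ergibt die Beschleunigung: a(t) = 18·exp(-3·t). Mit ∫a(t)dt und Anwendung von v(0) = -6, finden wir v(t) = -6·exp(-3·t). Wir haben die Geschwindigkeit v(t) = -6·exp(-3·t). Durch Einsetzen von t = log(2)/3: v(log(2)/3) = -3.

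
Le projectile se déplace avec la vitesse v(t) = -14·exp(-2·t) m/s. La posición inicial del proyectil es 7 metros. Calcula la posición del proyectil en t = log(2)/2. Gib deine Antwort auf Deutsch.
Ausgehend von der Geschwindigkeit v(t) = -14·exp(-2·t), nehmen wir 1 Stammfunktion. Durch Integration von der Geschwindigkeit und Verwendung der Anfangsbedingung x(0) = 7, erhalten wir x(t) = 7·exp(-2·t). Aus der Gleichung für die Position x(t) = 7·exp(-2·t), setzen wir t = log(2)/2 ein und erhalten x = 7/2.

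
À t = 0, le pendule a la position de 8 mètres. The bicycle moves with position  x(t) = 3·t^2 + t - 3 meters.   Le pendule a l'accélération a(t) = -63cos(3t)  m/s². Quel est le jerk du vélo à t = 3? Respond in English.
Starting from position x(t) = 3·t^2 + t - 3, we take 3 derivatives. Differentiating position, we get velocity: v(t) = 6·t + 1. The derivative of velocity gives acceleration: a(t) = 6. Taking d/dt of a(t), we find j(t) = 0. From the given jerk equation j(t) = 0, we substitute t = 3 to get j = 0.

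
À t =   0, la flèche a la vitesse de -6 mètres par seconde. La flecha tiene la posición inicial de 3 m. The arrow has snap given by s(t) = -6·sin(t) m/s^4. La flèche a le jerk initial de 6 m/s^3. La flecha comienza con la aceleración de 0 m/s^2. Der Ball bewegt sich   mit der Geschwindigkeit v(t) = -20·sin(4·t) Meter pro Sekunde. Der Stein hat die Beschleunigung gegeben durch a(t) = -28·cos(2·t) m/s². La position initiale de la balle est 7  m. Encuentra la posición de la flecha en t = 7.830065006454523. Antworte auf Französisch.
Nous devons trouver l'intégrale de notre équation du snap s(t) = -6·sin(t) 4 fois. L'intégrale du snap, avec j(0) = 6, donne le jerk: j(t) = 6·cos(t). En prenant ∫j(t)dt et en appliquant a(0) = 0, nous trouvons a(t) = 6·sin(t). La primitive de l'accélération est la vitesse. En utilisant v(0) = -6, nous obtenons v(t) = -6·cos(t). L'intégrale de la vitesse est la position. En utilisant x(0) = 3, nous obtenons x(t) = 3 - 6·sin(t). Nous avons la position x(t) = 3 - 6·sin(t). En substituant t = 7.830065006454523: x(7.830065006454523) = -2.99828406658010.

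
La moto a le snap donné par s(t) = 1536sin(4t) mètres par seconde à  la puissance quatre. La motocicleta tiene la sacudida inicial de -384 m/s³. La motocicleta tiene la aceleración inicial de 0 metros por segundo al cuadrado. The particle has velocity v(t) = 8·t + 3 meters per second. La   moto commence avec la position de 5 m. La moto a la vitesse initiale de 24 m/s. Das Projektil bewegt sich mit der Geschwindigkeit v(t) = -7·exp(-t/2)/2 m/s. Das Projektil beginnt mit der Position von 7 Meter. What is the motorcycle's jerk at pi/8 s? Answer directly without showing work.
At t = pi/8, j = 0.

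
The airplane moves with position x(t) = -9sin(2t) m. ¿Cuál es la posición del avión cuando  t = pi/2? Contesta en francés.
De l'équation de la position x(t) = -9·sin(2·t), nous substituons t = pi/2 pour obtenir x = 0.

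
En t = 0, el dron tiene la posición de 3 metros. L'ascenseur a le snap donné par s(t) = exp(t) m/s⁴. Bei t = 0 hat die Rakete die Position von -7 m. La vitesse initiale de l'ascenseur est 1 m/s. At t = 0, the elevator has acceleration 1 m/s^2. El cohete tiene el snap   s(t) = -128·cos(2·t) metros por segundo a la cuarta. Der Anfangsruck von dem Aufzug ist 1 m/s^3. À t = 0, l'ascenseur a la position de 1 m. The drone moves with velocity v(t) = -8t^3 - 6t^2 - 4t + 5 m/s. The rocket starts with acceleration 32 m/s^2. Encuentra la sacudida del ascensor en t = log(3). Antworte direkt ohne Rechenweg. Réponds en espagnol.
En t = log(3), j = 3.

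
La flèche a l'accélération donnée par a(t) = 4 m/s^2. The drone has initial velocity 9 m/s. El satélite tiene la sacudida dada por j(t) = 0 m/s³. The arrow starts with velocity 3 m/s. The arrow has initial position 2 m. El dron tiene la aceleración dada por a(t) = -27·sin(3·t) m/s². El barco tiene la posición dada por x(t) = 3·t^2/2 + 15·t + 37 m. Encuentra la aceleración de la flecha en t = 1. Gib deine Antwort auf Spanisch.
Usando a(t) = 4 y sustituyendo t = 1, encontramos a = 4.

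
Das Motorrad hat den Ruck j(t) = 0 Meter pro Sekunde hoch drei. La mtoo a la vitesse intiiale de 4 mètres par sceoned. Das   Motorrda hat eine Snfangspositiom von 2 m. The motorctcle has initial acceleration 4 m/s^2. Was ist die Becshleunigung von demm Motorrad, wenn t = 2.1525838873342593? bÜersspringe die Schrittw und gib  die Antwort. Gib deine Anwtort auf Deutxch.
Die Beschleunigung bei t = 2.1525838873342593 ist a = 4.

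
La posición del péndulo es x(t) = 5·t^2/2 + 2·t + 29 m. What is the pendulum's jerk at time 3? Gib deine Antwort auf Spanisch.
Partiendo de la posición x(t) = 5·t^2/2 + 2·t + 29, tomamos 3 derivadas. Tomando d/dt de x(t), encontramos v(t) = 5·t + 2. La derivada de la velocidad da la aceleración: a(t) = 5. Derivando la aceleración, obtenemos la sacudida: j(t) = 0. De la ecuación de la sacudida j(t) = 0, sustituimos t = 3 para obtener j = 0.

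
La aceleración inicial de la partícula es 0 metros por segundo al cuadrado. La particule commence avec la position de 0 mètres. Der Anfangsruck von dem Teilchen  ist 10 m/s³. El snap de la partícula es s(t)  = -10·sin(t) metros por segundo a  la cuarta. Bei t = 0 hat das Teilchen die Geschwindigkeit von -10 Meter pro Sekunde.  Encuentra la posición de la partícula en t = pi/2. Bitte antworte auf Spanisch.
Partiendo del snap s(t) = -10·sin(t), tomamos 4 integrales. Tomando ∫s(t)dt y aplicando j(0) = 10, encontramos j(t) = 10·cos(t). Integrando la sacudida y usando la condición inicial a(0) = 0, obtenemos a(t) = 10·sin(t). La antiderivada de la aceleración es la velocidad. Usando v(0) = -10, obtenemos v(t) = -10·cos(t). Integrando la velocidad y usando la condición inicial x(0) = 0, obtenemos x(t) = -10·sin(t). Usando x(t) = -10·sin(t) y sustituyendo t = pi/2, encontramos x = -10.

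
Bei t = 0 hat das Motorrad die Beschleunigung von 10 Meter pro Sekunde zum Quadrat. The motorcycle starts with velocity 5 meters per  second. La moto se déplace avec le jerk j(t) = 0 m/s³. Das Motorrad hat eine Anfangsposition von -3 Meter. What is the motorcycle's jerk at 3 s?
From the given jerk equation j(t) = 0, we substitute t = 3 to get j = 0.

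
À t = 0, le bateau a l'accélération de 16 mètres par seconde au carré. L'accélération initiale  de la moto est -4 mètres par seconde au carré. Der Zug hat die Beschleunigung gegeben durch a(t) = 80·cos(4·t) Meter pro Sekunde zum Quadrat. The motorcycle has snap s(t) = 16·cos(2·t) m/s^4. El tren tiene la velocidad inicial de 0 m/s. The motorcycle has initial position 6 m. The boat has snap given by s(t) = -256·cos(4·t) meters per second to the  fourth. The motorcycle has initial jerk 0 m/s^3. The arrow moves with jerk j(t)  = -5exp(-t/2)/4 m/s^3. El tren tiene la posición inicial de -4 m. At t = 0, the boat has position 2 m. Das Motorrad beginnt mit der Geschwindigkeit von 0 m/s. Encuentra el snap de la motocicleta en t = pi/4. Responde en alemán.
Wir haben den Snap s(t) = 16·cos(2·t). Durch Einsetzen von t = pi/4: s(pi/4) = 0.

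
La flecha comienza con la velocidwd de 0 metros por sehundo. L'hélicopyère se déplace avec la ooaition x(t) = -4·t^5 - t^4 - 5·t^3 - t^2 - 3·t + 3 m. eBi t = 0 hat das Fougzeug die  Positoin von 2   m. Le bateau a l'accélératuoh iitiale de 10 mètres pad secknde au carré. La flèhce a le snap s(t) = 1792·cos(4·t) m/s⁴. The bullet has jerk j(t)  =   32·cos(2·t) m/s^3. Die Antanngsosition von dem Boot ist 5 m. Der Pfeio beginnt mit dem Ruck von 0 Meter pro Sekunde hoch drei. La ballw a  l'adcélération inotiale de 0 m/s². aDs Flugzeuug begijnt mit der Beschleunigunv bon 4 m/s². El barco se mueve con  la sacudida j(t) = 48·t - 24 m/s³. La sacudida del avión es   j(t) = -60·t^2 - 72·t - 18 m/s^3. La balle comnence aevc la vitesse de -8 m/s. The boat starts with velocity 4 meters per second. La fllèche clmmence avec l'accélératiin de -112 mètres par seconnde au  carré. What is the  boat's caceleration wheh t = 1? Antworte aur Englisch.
We must find the antiderivative of our jerk equation j(t) = 48·t - 24 1 time. The integral of jerk, with a(0) = 10, gives acceleration: a(t) = 24·t^2 - 24·t + 10. We have acceleration a(t) = 24·t^2 - 24·t + 10. Substituting t = 1: a(1) = 10.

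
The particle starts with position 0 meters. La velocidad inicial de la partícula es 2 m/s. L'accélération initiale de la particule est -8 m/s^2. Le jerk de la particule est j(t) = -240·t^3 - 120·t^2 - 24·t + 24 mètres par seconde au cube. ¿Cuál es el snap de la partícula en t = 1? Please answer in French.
En partant du jerk j(t) = -240·t^3 - 120·t^2 - 24·t + 24, nous prenons 1 dérivée. En prenant d/dt de j(t), nous trouvons s(t) = -720·t^2 - 240·t - 24. De l'équation du snap s(t) = -720·t^2 - 240·t - 24, nous substituons t = 1 pour obtenir s = -984.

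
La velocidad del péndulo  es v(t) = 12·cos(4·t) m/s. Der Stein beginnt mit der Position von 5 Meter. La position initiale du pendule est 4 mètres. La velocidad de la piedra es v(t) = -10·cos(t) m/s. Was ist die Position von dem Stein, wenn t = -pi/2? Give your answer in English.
Starting from velocity v(t) = -10·cos(t), we take 1 antiderivative. Integrating velocity and using the initial condition x(0) = 5, we get x(t) = 5 - 10·sin(t). Using x(t) = 5 - 10·sin(t) and substituting t = -pi/2, we find x = 15.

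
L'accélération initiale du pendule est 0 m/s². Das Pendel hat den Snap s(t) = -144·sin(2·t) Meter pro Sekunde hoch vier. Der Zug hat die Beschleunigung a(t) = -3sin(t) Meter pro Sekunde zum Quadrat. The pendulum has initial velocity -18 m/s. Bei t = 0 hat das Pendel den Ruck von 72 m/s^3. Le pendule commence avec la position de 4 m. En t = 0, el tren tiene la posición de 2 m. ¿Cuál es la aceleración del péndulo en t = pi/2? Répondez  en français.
En partant du snap s(t) = -144·sin(2·t), nous prenons 2 intégrales. En prenant ∫s(t)dt et en appliquant j(0) = 72, nous trouvons j(t) = 72·cos(2·t). L'intégrale du jerk est l'accélération. En utilisant a(0) = 0, nous obtenons a(t) = 36·sin(2·t). En utilisant a(t) = 36·sin(2·t) et en substituant t = pi/2, nous trouvons a = 0.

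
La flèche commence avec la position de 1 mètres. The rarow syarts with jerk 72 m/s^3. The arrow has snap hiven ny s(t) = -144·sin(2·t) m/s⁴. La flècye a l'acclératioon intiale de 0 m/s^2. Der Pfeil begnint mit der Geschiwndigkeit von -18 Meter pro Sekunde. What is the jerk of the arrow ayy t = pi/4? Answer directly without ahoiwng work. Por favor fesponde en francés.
La réponse est 0.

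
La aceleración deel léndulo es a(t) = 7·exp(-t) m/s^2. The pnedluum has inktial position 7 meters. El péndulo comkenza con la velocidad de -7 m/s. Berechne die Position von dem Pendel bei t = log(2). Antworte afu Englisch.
We must find the integral of our acceleration equation a(t) = 7·exp(-t) 2 times. Finding the antiderivative of a(t) and using v(0) = -7: v(t) = -7·exp(-t). The antiderivative of velocity, with x(0) = 7, gives position: x(t) = 7·exp(-t). From the given position equation x(t) = 7·exp(-t), we substitute t = log(2) to get x = 7/2.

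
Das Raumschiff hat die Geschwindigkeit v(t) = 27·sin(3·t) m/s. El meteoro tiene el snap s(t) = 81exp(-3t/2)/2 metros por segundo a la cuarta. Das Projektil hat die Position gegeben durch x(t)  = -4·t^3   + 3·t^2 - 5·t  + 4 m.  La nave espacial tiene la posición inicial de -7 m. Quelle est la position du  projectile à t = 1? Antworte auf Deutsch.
Wir haben die Position x(t) = -4·t^3 + 3·t^2 - 5·t + 4. Durch Einsetzen von t = 1: x(1) = -2.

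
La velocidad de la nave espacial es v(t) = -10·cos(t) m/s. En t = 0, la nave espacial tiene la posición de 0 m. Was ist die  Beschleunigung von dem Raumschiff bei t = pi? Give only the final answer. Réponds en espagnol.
a(pi) = 0.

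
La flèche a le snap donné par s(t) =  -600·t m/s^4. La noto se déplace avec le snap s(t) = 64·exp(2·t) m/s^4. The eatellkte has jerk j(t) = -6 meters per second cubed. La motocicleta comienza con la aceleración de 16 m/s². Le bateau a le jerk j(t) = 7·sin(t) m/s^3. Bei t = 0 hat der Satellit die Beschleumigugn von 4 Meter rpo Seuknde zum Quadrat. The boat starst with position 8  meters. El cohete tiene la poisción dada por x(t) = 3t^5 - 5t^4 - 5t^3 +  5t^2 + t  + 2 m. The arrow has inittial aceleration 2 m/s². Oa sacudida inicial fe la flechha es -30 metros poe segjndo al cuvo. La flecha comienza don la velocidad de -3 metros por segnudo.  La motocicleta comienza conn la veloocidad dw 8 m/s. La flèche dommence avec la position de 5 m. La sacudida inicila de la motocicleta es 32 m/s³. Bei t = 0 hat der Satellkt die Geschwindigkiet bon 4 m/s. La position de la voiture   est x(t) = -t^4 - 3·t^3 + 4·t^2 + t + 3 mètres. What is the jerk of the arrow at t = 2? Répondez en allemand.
Um dies zu lösen, müssen wir 1 Integral unserer Gleichung für den Snap s(t) = -600·t finden. Das Integral von dem Snap, mit j(0) = -30, ergibt den Ruck: j(t) = -300·t^2 - 30. Aus der Gleichung für den Ruck j(t) = -300·t^2 - 30, setzen wir t = 2 ein und erhalten j = -1230.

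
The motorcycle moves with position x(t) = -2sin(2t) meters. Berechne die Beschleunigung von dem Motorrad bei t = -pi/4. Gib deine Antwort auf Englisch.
Starting from position x(t) = -2·sin(2·t), we take 2 derivatives. Taking d/dt of x(t), we find v(t) = -4·cos(2·t). The derivative of velocity gives acceleration: a(t) = 8·sin(2·t). Using a(t) = 8·sin(2·t) and substituting t = -pi/4, we find a = -8.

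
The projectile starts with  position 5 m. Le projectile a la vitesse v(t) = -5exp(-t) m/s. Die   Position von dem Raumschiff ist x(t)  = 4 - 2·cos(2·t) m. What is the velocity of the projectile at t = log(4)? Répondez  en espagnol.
Usando v(t) = -5·exp(-t) y sustituyendo t = log(4), encontramos v = -5/4.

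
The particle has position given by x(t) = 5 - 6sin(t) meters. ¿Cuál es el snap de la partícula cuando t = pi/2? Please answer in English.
We must differentiate our position equation x(t) = 5 - 6·sin(t) 4 times. Differentiating position, we get velocity: v(t) = -6·cos(t). Differentiating velocity, we get acceleration: a(t) = 6·sin(t). Taking d/dt of a(t), we find j(t) = 6·cos(t). Differentiating jerk, we get snap: s(t) = -6·sin(t). Using s(t) = -6·sin(t) and substituting t = pi/2, we find s = -6.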